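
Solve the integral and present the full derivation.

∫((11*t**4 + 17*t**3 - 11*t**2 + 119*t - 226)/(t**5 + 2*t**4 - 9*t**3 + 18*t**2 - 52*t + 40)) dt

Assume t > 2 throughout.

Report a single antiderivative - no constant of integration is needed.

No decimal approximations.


Step 1. Decompose ∫((11*t**4 + 17*t**3 - 11*t**2 + 119*t - 226)/(t**5 + 2*t**4 - 9*t**3 + 18*t**2 - 52*t + 40)) dt by partial fractions, (11*t**4 + 17*t**3 - 11*t**2 + 119*t - 226)/(t**5 + 2*t**4 - 9*t**3 + 18*t**2 - 52*t + 40) = -3/(t**2 + 4) + 3/(t + 5) + 3/(t - 1) + 5/(t - 2): now ∫(5/(t - 2)) dt + ∫(3/(t - 1)) dt + ∫(3/(t + 5)) dt + ∫(-3/(t**2 + 4)) dt.
Step 2. Evaluate the standard form [assuming t > 2]: now 5*log(t - 2) + ∫(3/(t - 1)) dt + ∫(3/(t + 5)) dt + ∫(-3/(t**2 + 4)) dt.
Step 3. Evaluate the standard form [assuming t > -5]: now 5*log(t - 2) + 3*log(t + 5) + ∫(3/(t - 1)) dt + ∫(-3/(t**2 + 4)) dt.
Step 4. Evaluate the standard form [assuming t > 1]: now 5*log(t - 2) + 3*log(t - 1) + 3*log(t + 5) + ∫(-3/(t**2 + 4)) dt.
Step 5. Evaluate the standard form: now 5*log(t - 2) + 3*log(t - 1) + 3*log(t + 5) - 3*atan(t/2)/2.
Answer: 5*log(t - 2) + 3*log(t - 1) + 3*log(t + 5) - 3*atan(t/2)/2.


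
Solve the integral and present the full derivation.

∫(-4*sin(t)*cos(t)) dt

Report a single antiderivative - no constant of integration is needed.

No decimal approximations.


Step 1. Substitute u = sin(t), turning ∫(-4*sin(t)*cos(t)) dt into ∫(-4*u) du: now ∫(-4*u) du.
Step 2. Evaluate the standard form: now -2*u**2.
Step 3. Substitute back u = sin(t): now -2*sin(t)**2.
Answer: -2*sin(t)**2.


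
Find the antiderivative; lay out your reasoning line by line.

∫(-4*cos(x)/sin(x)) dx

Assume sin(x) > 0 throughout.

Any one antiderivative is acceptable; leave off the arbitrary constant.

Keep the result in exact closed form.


Step 1. Substitute u = sin(x), turning ∫(-4*cos(x)/sin(x)) dx into ∫(-4/u) du: now ∫(-4/u) du.
Step 2. Evaluate the standard form [assuming u > 0]: now -4*log(u).
Step 3. Substitute back u = sin(x): now -4*log(sin(x)).
Answer: -4*log(sin(x)).


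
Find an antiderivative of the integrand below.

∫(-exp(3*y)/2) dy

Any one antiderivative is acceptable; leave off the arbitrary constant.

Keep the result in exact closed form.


Answer: -exp(3*y)/6.


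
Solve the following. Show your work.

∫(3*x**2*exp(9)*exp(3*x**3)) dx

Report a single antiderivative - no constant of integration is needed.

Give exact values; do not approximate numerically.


Step 1. Substitute u = x**3 + 3, turning ∫(3*x**2*exp(9)*exp(3*x**3)) dx into ∫(exp(3*u)) du: now ∫(exp(3*u)) du.
Step 2. Evaluate the standard form: now exp(3*u)/3.
Step 3. Substitute back u = x**3 + 3: now exp(3*x**3 + 9)/3.
Answer: exp(3*x**3 + 9)/3.


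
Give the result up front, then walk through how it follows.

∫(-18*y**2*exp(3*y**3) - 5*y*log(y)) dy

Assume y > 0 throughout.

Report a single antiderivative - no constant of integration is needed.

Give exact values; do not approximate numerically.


The answer is -5*y**2*log(y)/2 + 5*y**2/4 - 2*exp(3*y**3).
Step 1. Rewrite: now ∫(-5*y*log(y)) dy + ∫(-18*y**2*exp(3*y**3)) dy.
Step 2. Integrate ∫(-5*y*log(y)) dy by parts with u = log(y), dv = (-5*y) dy, so v = -5*y**2/2 [assuming y > 0]: now -5*y**2*log(y)/2 + ∫(5*y/2) dy + ∫(-18*y**2*exp(3*y**3)) dy.
Step 3. Evaluate the standard form: now -5*y**2*log(y)/2 + 5*y**2/4 + ∫(-18*y**2*exp(3*y**3)) dy.
Step 4. Substitute u = y**3, turning ∫(-18*y**2*exp(3*y**3)) dy into ∫(-6*exp(3*u)) du: now -5*y**2*log(y)/2 + 5*y**2/4 + ∫(-6*exp(3*u)) du.
Step 5. Evaluate the standard form: now -5*y**2*log(y)/2 + 5*y**2/4 - 2*exp(3*u).
Step 6. Substitute back u = y**3: now -5*y**2*log(y)/2 + 5*y**2/4 - 2*exp(3*y**3).
Answer: -5*y**2*log(y)/2 + 5*y**2/4 - 2*exp(3*y**3).


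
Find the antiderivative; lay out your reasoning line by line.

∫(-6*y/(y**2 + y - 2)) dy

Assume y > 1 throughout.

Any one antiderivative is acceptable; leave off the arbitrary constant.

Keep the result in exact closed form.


Step 1. Decompose ∫(-6*y/(y**2 + y - 2)) dy by partial fractions, -6*y/(y**2 + y - 2) = -4/(y + 2) - 2/(y - 1): now ∫(-2/(y - 1)) dy + ∫(-4/(y + 2)) dy.
Step 2. Evaluate the standard form [assuming y > -2]: now -4*log(y + 2) + ∫(-2/(y - 1)) dy.
Step 3. Evaluate the standard form [assuming y > 1]: now -2*log(y - 1) - 4*log(y + 2).
Answer: -2*log(y - 1) - 4*log(y + 2).


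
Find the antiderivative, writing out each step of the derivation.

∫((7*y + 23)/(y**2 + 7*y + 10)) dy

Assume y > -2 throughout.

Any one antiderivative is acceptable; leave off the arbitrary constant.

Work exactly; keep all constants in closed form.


Step 1. Decompose ∫((7*y + 23)/(y**2 + 7*y + 10)) dy by partial fractions, (7*y + 23)/(y**2 + 7*y + 10) = 4/(y + 5) + 3/(y + 2): now ∫(3/(y + 2)) dy + ∫(4/(y + 5)) dy.
Step 2. Evaluate the standard form [assuming y > -5]: now 4*log(y + 5) + ∫(3/(y + 2)) dy.
Step 3. Evaluate the standard form [assuming y > -2]: now 3*log(y + 2) + 4*log(y + 5).
Answer: 3*log(y + 2) + 4*log(y + 5).


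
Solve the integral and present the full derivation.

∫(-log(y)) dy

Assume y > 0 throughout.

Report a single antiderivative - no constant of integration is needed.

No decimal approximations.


Step 1. Integrate ∫(-log(y)) dy by parts with u = log(y), dv = (-1) dy, so v = -y [assuming y > 0]: now -y*log(y) + ∫(1) dy.
Step 2. Evaluate the standard form: now -y*log(y) + y.
Answer: -y*log(y) + y.


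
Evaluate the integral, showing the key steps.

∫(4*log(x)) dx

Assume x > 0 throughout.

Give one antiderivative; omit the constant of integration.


Step 1. Integrate ∫(4*log(x)) dx by parts with u = log(x), dv = (4) dx, so v = 4*x [assuming x > 0]: now 4*x*log(x) + ∫(-4) dx.
Step 2. Evaluate the standard form: now 4*x*log(x) - 4*x.
Answer: 4*x*log(x) - 4*x.


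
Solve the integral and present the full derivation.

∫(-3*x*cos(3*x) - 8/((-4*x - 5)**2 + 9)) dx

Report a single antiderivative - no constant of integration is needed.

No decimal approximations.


Step 1. Rewrite: now ∫(-3*x*cos(3*x)) dx + ∫(-8/((-4*x - 5)**2 + 9)) dx.
Step 2. Integrate ∫(-3*x*cos(3*x)) dx by parts with u = x, dv = (-3*cos(3*x)) dx, so v = -sin(3*x): now -x*sin(3*x) + ∫(-8/((-4*x - 5)**2 + 9)) dx + ∫(sin(3*x)) dx.
Step 3. Evaluate the standard form: now -x*sin(3*x) - cos(3*x)/3 + ∫(-8/((-4*x - 5)**2 + 9)) dx.
Step 4. Substitute u = -4*x - 5, turning ∫(-8/((-4*x - 5)**2 + 9)) dx into ∫(2/(u**2 + 9)) du: now -x*sin(3*x) - cos(3*x)/3 + ∫(2/(u**2 + 9)) du.
Step 5. Evaluate the standard form: now -x*sin(3*x) - cos(3*x)/3 + 2*atan(u/3)/3.
Step 6. Substitute back u = -4*x - 5: now -x*sin(3*x) - cos(3*x)/3 - 2*atan(4*x/3 + 5/3)/3.
Answer: -x*sin(3*x) - cos(3*x)/3 - 2*atan(4*x/3 + 5/3)/3.


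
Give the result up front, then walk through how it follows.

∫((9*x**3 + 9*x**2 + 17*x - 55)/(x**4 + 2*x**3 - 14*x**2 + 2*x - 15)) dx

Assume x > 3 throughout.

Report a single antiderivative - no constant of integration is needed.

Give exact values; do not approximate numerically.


The answer is 4*log(x - 3) + 5*log(x + 5) + 4*atan(x).
Step 1. Decompose ∫((9*x**3 + 9*x**2 + 17*x - 55)/(x**4 + 2*x**3 - 14*x**2 + 2*x - 15)) dx by partial fractions, (9*x**3 + 9*x**2 + 17*x - 55)/(x**4 + 2*x**3 - 14*x**2 + 2*x - 15) = 4/(x**2 + 1) + 5/(x + 5) + 4/(x - 3): now ∫(4/(x - 3)) dx + ∫(5/(x + 5)) dx + ∫(4/(x**2 + 1)) dx.
Step 2. Evaluate the standard form [assuming x > 3]: now 4*log(x - 3) + ∫(5/(x + 5)) dx + ∫(4/(x**2 + 1)) dx.
Step 3. Evaluate the standard form [assuming x > -5]: now 4*log(x - 3) + 5*log(x + 5) + ∫(4/(x**2 + 1)) dx.
Step 4. Evaluate the standard form: now 4*log(x - 3) + 5*log(x + 5) + 4*atan(x).
Answer: 4*log(x - 3) + 5*log(x + 5) + 4*atan(x).


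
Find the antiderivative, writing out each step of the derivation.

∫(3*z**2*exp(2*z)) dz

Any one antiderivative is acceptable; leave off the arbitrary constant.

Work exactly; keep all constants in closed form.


Step 1. Integrate ∫(3*z**2*exp(2*z)) dz by parts with u = z**2, dv = (3*exp(2*z)) dz, so v = 3*exp(2*z)/2: now 3*z**2*exp(2*z)/2 + ∫(-3*z*exp(2*z)) dz.
Step 2. Integrate ∫(-3*z*exp(2*z)) dz by parts with u = z, dv = (-3*exp(2*z)) dz, so v = -3*exp(2*z)/2: now 3*z**2*exp(2*z)/2 - 3*z*exp(2*z)/2 + ∫(3*exp(2*z)/2) dz.
Step 3. Evaluate the standard form: now 3*z**2*exp(2*z)/2 - 3*z*exp(2*z)/2 + 3*exp(2*z)/4.
Answer: 3*z**2*exp(2*z)/2 - 3*z*exp(2*z)/2 + 3*exp(2*z)/4.


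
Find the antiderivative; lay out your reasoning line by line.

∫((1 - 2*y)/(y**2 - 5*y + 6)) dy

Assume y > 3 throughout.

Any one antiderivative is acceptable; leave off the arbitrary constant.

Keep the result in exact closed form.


Step 1. Decompose ∫((1 - 2*y)/(y**2 - 5*y + 6)) dy by partial fractions, (1 - 2*y)/(y**2 - 5*y + 6) = 3/(y - 2) - 5/(y - 3): now ∫(-5/(y - 3)) dy + ∫(3/(y - 2)) dy.
Step 2. Evaluate the standard form [assuming y > 3]: now -5*log(y - 3) + ∫(3/(y - 2)) dy.
Step 3. Evaluate the standard form [assuming y > 2]: now -5*log(y - 3) + 3*log(y - 2).
Answer: -5*log(y - 3) + 3*log(y - 2).


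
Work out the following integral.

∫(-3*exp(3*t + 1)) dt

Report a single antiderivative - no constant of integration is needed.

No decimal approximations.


Answer: -exp(3*t + 1).


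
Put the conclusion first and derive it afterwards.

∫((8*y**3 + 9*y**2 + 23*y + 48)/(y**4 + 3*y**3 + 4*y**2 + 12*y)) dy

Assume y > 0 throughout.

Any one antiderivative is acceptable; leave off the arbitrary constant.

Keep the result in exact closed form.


The answer is 4*log(y) + 4*log(y + 3) - 3*atan(y/2)/2.
Step 1. Decompose ∫((8*y**3 + 9*y**2 + 23*y + 48)/(y**4 + 3*y**3 + 4*y**2 + 12*y)) dy by partial fractions, (8*y**3 + 9*y**2 + 23*y + 48)/(y**4 + 3*y**3 + 4*y**2 + 12*y) = -3/(y**2 + 4) + 4/(y + 3) + 4/y: now ∫(4/y) dy + ∫(4/(y + 3)) dy + ∫(-3/(y**2 + 4)) dy.
Step 2. Evaluate the standard form [assuming y > 0]: now 4*log(y) + ∫(4/(y + 3)) dy + ∫(-3/(y**2 + 4)) dy.
Step 3. Evaluate the standard form [assuming y > -3]: now 4*log(y) + 4*log(y + 3) + ∫(-3/(y**2 + 4)) dy.
Step 4. Evaluate the standard form: now 4*log(y) + 4*log(y + 3) - 3*atan(y/2)/2.
Answer: 4*log(y) + 4*log(y + 3) - 3*atan(y/2)/2.


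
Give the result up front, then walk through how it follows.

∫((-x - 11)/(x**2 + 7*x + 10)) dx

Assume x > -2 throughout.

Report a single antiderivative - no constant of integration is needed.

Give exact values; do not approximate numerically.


The answer is -3*log(x + 2) + 2*log(x + 5).
Step 1. Decompose ∫((-x - 11)/(x**2 + 7*x + 10)) dx by partial fractions, (-x - 11)/(x**2 + 7*x + 10) = 2/(x + 5) - 3/(x + 2): now ∫(-3/(x + 2)) dx + ∫(2/(x + 5)) dx.
Step 2. Evaluate the standard form [assuming x > -5]: now 2*log(x + 5) + ∫(-3/(x + 2)) dx.
Step 3. Evaluate the standard form [assuming x > -2]: now -3*log(x + 2) + 2*log(x + 5).
Answer: -3*log(x + 2) + 2*log(x + 5).


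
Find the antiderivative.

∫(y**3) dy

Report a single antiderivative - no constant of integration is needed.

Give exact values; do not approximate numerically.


Answer: y**4/4.


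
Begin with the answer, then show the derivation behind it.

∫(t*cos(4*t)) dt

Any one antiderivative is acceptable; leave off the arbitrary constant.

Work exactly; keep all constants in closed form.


The answer is t*sin(4*t)/4 + cos(4*t)/16.
Step 1. Integrate ∫(t*cos(4*t)) dt by parts with u = t, dv = (cos(4*t)) dt, so v = sin(4*t)/4: now t*sin(4*t)/4 + ∫(-sin(4*t)/4) dt.
Step 2. Evaluate the standard form: now t*sin(4*t)/4 + cos(4*t)/16.
Answer: t*sin(4*t)/4 + cos(4*t)/16.


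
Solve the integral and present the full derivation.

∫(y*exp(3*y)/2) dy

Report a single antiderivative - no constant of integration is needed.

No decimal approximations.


Step 1. Integrate ∫(y*exp(3*y)/2) dy by parts with u = y, dv = (exp(3*y)/2) dy, so v = exp(3*y)/6: now y*exp(3*y)/6 + ∫(-exp(3*y)/6) dy.
Step 2. Evaluate the standard form: now y*exp(3*y)/6 - exp(3*y)/18.
Answer: y*exp(3*y)/6 - exp(3*y)/18.


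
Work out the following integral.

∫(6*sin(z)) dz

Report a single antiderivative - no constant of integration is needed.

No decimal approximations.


Answer: -6*cos(z).


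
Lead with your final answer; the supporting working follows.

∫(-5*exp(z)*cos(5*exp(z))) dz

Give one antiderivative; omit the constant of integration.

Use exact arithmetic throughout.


The answer is -sin(5*exp(z)).
Step 1. Substitute u = exp(z), turning ∫(-5*exp(z)*cos(5*exp(z))) dz into ∫(-5*cos(5*u)) du: now ∫(-5*cos(5*u)) du.
Step 2. Evaluate the standard form: now -sin(5*u).
Step 3. Substitute back u = exp(z): now -sin(5*exp(z)).
Answer: -sin(5*exp(z)).


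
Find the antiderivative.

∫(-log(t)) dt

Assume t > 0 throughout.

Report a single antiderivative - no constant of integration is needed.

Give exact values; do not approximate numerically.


Answer: -t*log(t) + t.


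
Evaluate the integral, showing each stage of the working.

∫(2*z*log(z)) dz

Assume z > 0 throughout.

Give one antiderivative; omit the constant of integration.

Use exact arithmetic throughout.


Step 1. Integrate ∫(2*z*log(z)) dz by parts with u = log(z), dv = (2*z) dz, so v = z**2 [assuming z > 0]: now z**2*log(z) + ∫(-z) dz.
Step 2. Evaluate the standard form: now z**2*log(z) - z**2/2.
Answer: z**2*log(z) - z**2/2.


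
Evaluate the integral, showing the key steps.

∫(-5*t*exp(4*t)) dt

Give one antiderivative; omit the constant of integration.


Step 1. Integrate ∫(-5*t*exp(4*t)) dt by parts with u = t, dv = (-5*exp(4*t)) dt, so v = -5*exp(4*t)/4: now -5*t*exp(4*t)/4 + ∫(5*exp(4*t)/4) dt.
Step 2. Evaluate the standard form: now -5*t*exp(4*t)/4 + 5*exp(4*t)/16.
Answer: -5*t*exp(4*t)/4 + 5*exp(4*t)/16.


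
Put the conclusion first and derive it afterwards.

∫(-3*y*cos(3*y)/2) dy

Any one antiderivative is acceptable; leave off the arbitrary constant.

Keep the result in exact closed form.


The answer is -y*sin(3*y)/2 - cos(3*y)/6.
Step 1. Integrate ∫(-3*y*cos(3*y)/2) dy by parts with u = y, dv = (-3*cos(3*y)/2) dy, so v = -sin(3*y)/2: now -y*sin(3*y)/2 + ∫(sin(3*y)/2) dy.
Step 2. Evaluate the standard form: now -y*sin(3*y)/2 - cos(3*y)/6.
Answer: -y*sin(3*y)/2 - cos(3*y)/6.


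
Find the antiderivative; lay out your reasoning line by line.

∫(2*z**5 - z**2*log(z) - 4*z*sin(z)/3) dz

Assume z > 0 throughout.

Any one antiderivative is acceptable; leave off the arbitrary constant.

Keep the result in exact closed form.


Step 1. Rewrite: now ∫(2*z**5) dz + ∫(-4*z*sin(z)/3) dz + ∫(-z**2*log(z)) dz.
Step 2. Evaluate the standard form: now z**6/3 + ∫(-4*z*sin(z)/3) dz + ∫(-z**2*log(z)) dz.
Step 3. Integrate ∫(-4*z*sin(z)/3) dz by parts with u = z, dv = (-4*sin(z)/3) dz, so v = 4*cos(z)/3: now z**6/3 + 4*z*cos(z)/3 + ∫(-z**2*log(z)) dz + ∫(-4*cos(z)/3) dz.
Step 4. Evaluate the standard form: now z**6/3 + 4*z*cos(z)/3 - 4*sin(z)/3 + ∫(-z**2*log(z)) dz.
Step 5. Integrate ∫(-z**2*log(z)) dz by parts with u = log(z), dv = (-z**2) dz, so v = -z**3/3 [assuming z > 0]: now z**6/3 - z**3*log(z)/3 + 4*z*cos(z)/3 - 4*sin(z)/3 + ∫(z**2/3) dz.
Step 6. Evaluate the standard form: now z**6/3 - z**3*log(z)/3 + z**3/9 + 4*z*cos(z)/3 - 4*sin(z)/3.
Answer: z**6/3 - z**3*log(z)/3 + z**3/9 + 4*z*cos(z)/3 - 4*sin(z)/3.


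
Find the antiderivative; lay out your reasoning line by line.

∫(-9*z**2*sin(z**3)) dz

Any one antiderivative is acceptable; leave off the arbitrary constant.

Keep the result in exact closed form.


Step 1. Substitute u = z**3, turning ∫(-9*z**2*sin(z**3)) dz into ∫(-3*sin(u)) du: now ∫(-3*sin(u)) du.
Step 2. Evaluate the standard form: now 3*cos(u).
Step 3. Substitute back u = z**3: now 3*cos(z**3).
Answer: 3*cos(z**3).


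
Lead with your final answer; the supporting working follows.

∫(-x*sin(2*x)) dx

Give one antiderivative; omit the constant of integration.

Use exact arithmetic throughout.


The answer is x*cos(2*x)/2 - sin(2*x)/4.
Step 1. Integrate ∫(-x*sin(2*x)) dx by parts with u = x, dv = (-sin(2*x)) dx, so v = cos(2*x)/2: now x*cos(2*x)/2 + ∫(-cos(2*x)/2) dx.
Step 2. Evaluate the standard form: now x*cos(2*x)/2 - sin(2*x)/4.
Answer: x*cos(2*x)/2 - sin(2*x)/4.


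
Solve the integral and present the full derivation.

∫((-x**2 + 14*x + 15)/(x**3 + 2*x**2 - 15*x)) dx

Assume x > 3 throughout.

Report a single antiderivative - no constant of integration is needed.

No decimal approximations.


Step 1. Decompose ∫((-x**2 + 14*x + 15)/(x**3 + 2*x**2 - 15*x)) dx by partial fractions, (-x**2 + 14*x + 15)/(x**3 + 2*x**2 - 15*x) = -2/(x + 5) + 2/(x - 3) - 1/x: now ∫(-1/x) dx + ∫(2/(x - 3)) dx + ∫(-2/(x + 5)) dx.
Step 2. Evaluate the standard form [assuming x > 3]: now 2*log(x - 3) + ∫(-1/x) dx + ∫(-2/(x + 5)) dx.
Step 3. Evaluate the standard form [assuming x > 0]: now -log(x) + 2*log(x - 3) + ∫(-2/(x + 5)) dx.
Step 4. Evaluate the standard form [assuming x > -5]: now -log(x) + 2*log(x - 3) - 2*log(x + 5).
Answer: -log(x) + 2*log(x - 3) - 2*log(x + 5).


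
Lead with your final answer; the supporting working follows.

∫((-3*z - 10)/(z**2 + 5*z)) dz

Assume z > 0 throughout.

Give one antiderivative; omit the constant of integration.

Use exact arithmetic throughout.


The answer is -2*log(z) - log(z + 5).
Step 1. Decompose ∫((-3*z - 10)/(z**2 + 5*z)) dz by partial fractions, (-3*z - 10)/(z**2 + 5*z) = -1/(z + 5) - 2/z: now ∫(-2/z) dz + ∫(-1/(z + 5)) dz.
Step 2. Evaluate the standard form [assuming z > -5]: now -log(z + 5) + ∫(-2/z) dz.
Step 3. Evaluate the standard form [assuming z > 0]: now -2*log(z) - log(z + 5).
Answer: -2*log(z) - log(z + 5).


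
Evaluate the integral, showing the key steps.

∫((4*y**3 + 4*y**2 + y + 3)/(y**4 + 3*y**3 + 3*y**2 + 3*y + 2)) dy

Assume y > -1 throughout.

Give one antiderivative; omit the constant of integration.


Step 1. Decompose ∫((4*y**3 + 4*y**2 + y + 3)/(y**4 + 3*y**3 + 3*y**2 + 3*y + 2)) dy by partial fractions, (4*y**3 + 4*y**2 + y + 3)/(y**4 + 3*y**3 + 3*y**2 + 3*y + 2) = -1/(y**2 + 1) + 3/(y + 2) + 1/(y + 1): now ∫(1/(y + 1)) dy + ∫(3/(y + 2)) dy + ∫(-1/(y**2 + 1)) dy.
Step 2. Evaluate the standard form [assuming y > -1]: now log(y + 1) + ∫(3/(y + 2)) dy + ∫(-1/(y**2 + 1)) dy.
Step 3. Evaluate the standard form [assuming y > -2]: now log(y + 1) + 3*log(y + 2) + ∫(-1/(y**2 + 1)) dy.
Step 4. Evaluate the standard form: now log(y + 1) + 3*log(y + 2) - atan(y).
Answer: log(y + 1) + 3*log(y + 2) - atan(y).


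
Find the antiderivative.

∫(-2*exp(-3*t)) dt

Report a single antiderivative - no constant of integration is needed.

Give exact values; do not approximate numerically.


Answer: 2*exp(-3*t)/3.


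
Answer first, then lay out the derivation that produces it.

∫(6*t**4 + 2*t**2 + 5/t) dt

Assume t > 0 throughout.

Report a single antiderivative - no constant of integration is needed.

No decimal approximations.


The answer is 6*t**5/5 + 2*t**3/3 + 5*log(t).
Step 1. Rewrite: now ∫(5/t) dt + ∫(2*t**2) dt + ∫(6*t**4) dt.
Step 2. Evaluate the standard form: now 2*t**3/3 + ∫(5/t) dt + ∫(6*t**4) dt.
Step 3. Evaluate the standard form [assuming t > 0]: now 2*t**3/3 + 5*log(t) + ∫(6*t**4) dt.
Step 4. Evaluate the standard form: now 6*t**5/5 + 2*t**3/3 + 5*log(t).
Answer: 6*t**5/5 + 2*t**3/3 + 5*log(t).


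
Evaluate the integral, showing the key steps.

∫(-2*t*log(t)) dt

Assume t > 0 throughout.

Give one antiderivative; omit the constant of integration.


Step 1. Integrate ∫(-2*t*log(t)) dt by parts with u = log(t), dv = (-2*t) dt, so v = -t**2 [assuming t > 0]: now -t**2*log(t) + ∫(t) dt.
Step 2. Evaluate the standard form: now -t**2*log(t) + t**2/2.
Answer: -t**2*log(t) + t**2/2.


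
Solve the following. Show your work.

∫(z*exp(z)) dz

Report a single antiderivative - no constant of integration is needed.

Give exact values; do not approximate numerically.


Step 1. Integrate ∫(z*exp(z)) dz by parts with u = z, dv = (exp(z)) dz, so v = exp(z): now z*exp(z) + ∫(-exp(z)) dz.
Step 2. Evaluate the standard form: now z*exp(z) - exp(z).
Answer: z*exp(z) - exp(z).


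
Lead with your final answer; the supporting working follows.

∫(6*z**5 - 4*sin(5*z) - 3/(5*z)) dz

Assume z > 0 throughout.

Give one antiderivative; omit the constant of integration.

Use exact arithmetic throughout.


The answer is z**6 - 3*log(z)/5 + 4*cos(5*z)/5.
Step 1. Rewrite: now ∫(-3/(5*z)) dz + ∫(6*z**5) dz + ∫(-4*sin(5*z)) dz.
Step 2. Evaluate the standard form: now 4*cos(5*z)/5 + ∫(-3/(5*z)) dz + ∫(6*z**5) dz.
Step 3. Evaluate the standard form: now z**6 + 4*cos(5*z)/5 + ∫(-3/(5*z)) dz.
Step 4. Evaluate the standard form [assuming z > 0]: now z**6 - 3*log(z)/5 + 4*cos(5*z)/5.
Answer: z**6 - 3*log(z)/5 + 4*cos(5*z)/5.


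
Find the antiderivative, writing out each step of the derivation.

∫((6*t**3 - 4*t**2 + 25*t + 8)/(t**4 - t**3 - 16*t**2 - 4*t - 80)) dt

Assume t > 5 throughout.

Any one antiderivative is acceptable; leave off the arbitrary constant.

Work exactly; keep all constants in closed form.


Step 1. Decompose ∫((6*t**3 - 4*t**2 + 25*t + 8)/(t**4 - t**3 - 16*t**2 - 4*t - 80)) dt by partial fractions, (6*t**3 - 4*t**2 + 25*t + 8)/(t**4 - t**3 - 16*t**2 - 4*t - 80) = -1/(t**2 + 4) + 3/(t + 4) + 3/(t - 5): now ∫(3/(t - 5)) dt + ∫(3/(t + 4)) dt + ∫(-1/(t**2 + 4)) dt.
Step 2. Evaluate the standard form [assuming t > -4]: now 3*log(t + 4) + ∫(3/(t - 5)) dt + ∫(-1/(t**2 + 4)) dt.
Step 3. Evaluate the standard form [assuming t > 5]: now 3*log(t - 5) + 3*log(t + 4) + ∫(-1/(t**2 + 4)) dt.
Step 4. Evaluate the standard form: now 3*log(t - 5) + 3*log(t + 4) - atan(t/2)/2.
Answer: 3*log(t - 5) + 3*log(t + 4) - atan(t/2)/2.


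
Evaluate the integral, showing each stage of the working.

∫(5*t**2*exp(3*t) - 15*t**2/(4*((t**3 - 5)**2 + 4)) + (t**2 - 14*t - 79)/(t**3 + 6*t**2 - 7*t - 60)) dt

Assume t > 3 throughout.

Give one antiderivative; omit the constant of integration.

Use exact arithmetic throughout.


Step 1. Rewrite: now ∫(-15*t**2/(4*((t**3 - 5)**2 + 4))) dt + ∫(5*t**2*exp(3*t)) dt + ∫((t**2 - 14*t - 79)/(t**3 + 6*t**2 - 7*t - 60)) dt.
Step 2. Integrate ∫(5*t**2*exp(3*t)) dt by parts with u = t**2, dv = (5*exp(3*t)) dt, so v = 5*exp(3*t)/3: now 5*t**2*exp(3*t)/3 + ∫(-10*t*exp(3*t)/3) dt + ∫(-15*t**2/(4*((t**3 - 5)**2 + 4))) dt + ∫((t**2 - 14*t - 79)/(t**3 + 6*t**2 - 7*t - 60)) dt.
Step 3. Integrate ∫(-10*t*exp(3*t)/3) dt by parts with u = t, dv = (-10*exp(3*t)/3) dt, so v = -10*exp(3*t)/9: now 5*t**2*exp(3*t)/3 - 10*t*exp(3*t)/9 + ∫(-15*t**2/(4*((t**3 - 5)**2 + 4))) dt + ∫((t**2 - 14*t - 79)/(t**3 + 6*t**2 - 7*t - 60)) dt + ∫(10*exp(3*t)/9) dt.
Step 4. Evaluate the standard form: now 5*t**2*exp(3*t)/3 - 10*t*exp(3*t)/9 + 10*exp(3*t)/27 + ∫(-15*t**2/(4*((t**3 - 5)**2 + 4))) dt + ∫((t**2 - 14*t - 79)/(t**3 + 6*t**2 - 7*t - 60)) dt.
Step 5. Substitute u = t**3 - 5, turning ∫(-15*t**2/(4*((t**3 - 5)**2 + 4))) dt into ∫(-5/(4*(u**2 + 4))) du: now 5*t**2*exp(3*t)/3 - 10*t*exp(3*t)/9 + 10*exp(3*t)/27 + ∫((t**2 - 14*t - 79)/(t**3 + 6*t**2 - 7*t - 60)) dt + ∫(-5/(4*(u**2 + 4))) du.
Step 6. Evaluate the standard form: now 5*t**2*exp(3*t)/3 - 10*t*exp(3*t)/9 + 10*exp(3*t)/27 - 5*atan(u/2)/8 + ∫((t**2 - 14*t - 79)/(t**3 + 6*t**2 - 7*t - 60)) dt.
Step 7. Substitute back u = t**3 - 5: now 5*t**2*exp(3*t)/3 - 10*t*exp(3*t)/9 + 10*exp(3*t)/27 - 5*atan(t**3/2 - 5/2)/8 + ∫((t**2 - 14*t - 79)/(t**3 + 6*t**2 - 7*t - 60)) dt.
Step 8. Decompose ∫((t**2 - 14*t - 79)/(t**3 + 6*t**2 - 7*t - 60)) dt by partial fractions, (t**2 - 14*t - 79)/(t**3 + 6*t**2 - 7*t - 60) = 2/(t + 5) + 1/(t + 4) - 2/(t - 3): now 5*t**2*exp(3*t)/3 - 10*t*exp(3*t)/9 + 10*exp(3*t)/27 - 5*atan(t**3/2 - 5/2)/8 + ∫(-2/(t - 3)) dt + ∫(1/(t + 4)) dt + ∫(2/(t + 5)) dt.
Step 9. Evaluate the standard form [assuming t > 3]: now 5*t**2*exp(3*t)/3 - 10*t*exp(3*t)/9 + 10*exp(3*t)/27 - 2*log(t - 3) - 5*atan(t**3/2 - 5/2)/8 + ∫(1/(t + 4)) dt + ∫(2/(t + 5)) dt.
Step 10. Evaluate the standard form [assuming t > -4]: now 5*t**2*exp(3*t)/3 - 10*t*exp(3*t)/9 + 10*exp(3*t)/27 - 2*log(t - 3) + log(t + 4) - 5*atan(t**3/2 - 5/2)/8 + ∫(2/(t + 5)) dt.
Step 11. Evaluate the standard form [assuming t > -5]: now 5*t**2*exp(3*t)/3 - 10*t*exp(3*t)/9 + 10*exp(3*t)/27 - 2*log(t - 3) + log(t + 4) + 2*log(t + 5) - 5*atan(t**3/2 - 5/2)/8.
Answer: 5*t**2*exp(3*t)/3 - 10*t*exp(3*t)/9 + 10*exp(3*t)/27 - 2*log(t - 3) + log(t + 4) + 2*log(t + 5) - 5*atan(t**3/2 - 5/2)/8.


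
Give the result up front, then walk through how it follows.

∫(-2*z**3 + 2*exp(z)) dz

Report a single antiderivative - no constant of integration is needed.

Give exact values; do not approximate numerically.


The answer is -z**4/2 + 2*exp(z).
Step 1. Rewrite: now ∫(-2*z**3) dz + ∫(2*exp(z)) dz.
Step 2. Evaluate the standard form: now -z**4/2 + ∫(2*exp(z)) dz.
Step 3. Evaluate the standard form: now -z**4/2 + 2*exp(z).
Answer: -z**4/2 + 2*exp(z).


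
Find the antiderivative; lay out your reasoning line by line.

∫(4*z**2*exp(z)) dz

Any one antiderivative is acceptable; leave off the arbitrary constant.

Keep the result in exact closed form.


Step 1. Integrate ∫(4*z**2*exp(z)) dz by parts with u = z**2, dv = (4*exp(z)) dz, so v = 4*exp(z): now 4*z**2*exp(z) + ∫(-8*z*exp(z)) dz.
Step 2. Integrate ∫(-8*z*exp(z)) dz by parts with u = z, dv = (-8*exp(z)) dz, so v = -8*exp(z): now 4*z**2*exp(z) - 8*z*exp(z) + ∫(8*exp(z)) dz.
Step 3. Evaluate the standard form: now 4*z**2*exp(z) - 8*z*exp(z) + 8*exp(z).
Answer: 4*z**2*exp(z) - 8*z*exp(z) + 8*exp(z).


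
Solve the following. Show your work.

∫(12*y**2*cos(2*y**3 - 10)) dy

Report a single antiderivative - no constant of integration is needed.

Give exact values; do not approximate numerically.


Step 1. Substitute u = y**3 - 5, turning ∫(12*y**2*cos(2*y**3 - 10)) dy into ∫(4*cos(2*u)) du: now ∫(4*cos(2*u)) du.
Step 2. Evaluate the standard form: now 2*sin(2*u).
Step 3. Substitute back u = y**3 - 5: now 2*sin(2*y**3 - 10).
Answer: 2*sin(2*y**3 - 10).


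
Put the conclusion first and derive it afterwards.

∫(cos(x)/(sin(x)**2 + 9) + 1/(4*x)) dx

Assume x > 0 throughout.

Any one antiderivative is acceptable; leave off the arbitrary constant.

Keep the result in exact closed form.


The answer is log(x)/4 + atan(sin(x)/3)/3.
Step 1. Rewrite: now ∫(1/(4*x)) dx + ∫(cos(x)/(sin(x)**2 + 9)) dx.
Step 2. Substitute u = sin(x), turning ∫(cos(x)/(sin(x)**2 + 9)) dx into ∫(1/(u**2 + 9)) du: now ∫(1/(4*x)) dx + ∫(1/(u**2 + 9)) du.
Step 3. Evaluate the standard form: now atan(u/3)/3 + ∫(1/(4*x)) dx.
Step 4. Substitute back u = sin(x): now atan(sin(x)/3)/3 + ∫(1/(4*x)) dx.
Step 5. Evaluate the standard form [assuming x > 0]: now log(x)/4 + atan(sin(x)/3)/3.
Answer: log(x)/4 + atan(sin(x)/3)/3.


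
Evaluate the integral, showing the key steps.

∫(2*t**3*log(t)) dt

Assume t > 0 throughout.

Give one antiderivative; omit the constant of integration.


Step 1. Integrate ∫(2*t**3*log(t)) dt by parts with u = log(t), dv = (2*t**3) dt, so v = t**4/2 [assuming t > 0]: now t**4*log(t)/2 + ∫(-t**3/2) dt.
Step 2. Evaluate the standard form: now t**4*log(t)/2 - t**4/8.
Answer: t**4*log(t)/2 - t**4/8.


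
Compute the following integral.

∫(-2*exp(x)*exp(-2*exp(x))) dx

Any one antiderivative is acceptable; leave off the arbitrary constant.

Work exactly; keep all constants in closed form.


Answer: exp(-2*exp(x)).


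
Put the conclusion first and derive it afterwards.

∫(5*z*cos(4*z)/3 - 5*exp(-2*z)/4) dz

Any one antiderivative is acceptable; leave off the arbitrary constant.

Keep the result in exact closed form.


The answer is 5*z*sin(4*z)/12 + 5*cos(4*z)/48 + 5*exp(-2*z)/8.
Step 1. Rewrite: now ∫(5*z*cos(4*z)/3) dz + ∫(-5*exp(-2*z)/4) dz.
Step 2. Evaluate the standard form: now ∫(5*z*cos(4*z)/3) dz + 5*exp(-2*z)/8.
Step 3. Integrate ∫(5*z*cos(4*z)/3) dz by parts with u = z, dv = (5*cos(4*z)/3) dz, so v = 5*sin(4*z)/12: now 5*z*sin(4*z)/12 + ∫(-5*sin(4*z)/12) dz + 5*exp(-2*z)/8.
Step 4. Evaluate the standard form: now 5*z*sin(4*z)/12 + 5*cos(4*z)/48 + 5*exp(-2*z)/8.
Answer: 5*z*sin(4*z)/12 + 5*cos(4*z)/48 + 5*exp(-2*z)/8.


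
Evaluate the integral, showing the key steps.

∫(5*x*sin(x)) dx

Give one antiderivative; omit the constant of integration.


Step 1. Integrate ∫(5*x*sin(x)) dx by parts with u = x, dv = (5*sin(x)) dx, so v = -5*cos(x): now -5*x*cos(x) + ∫(5*cos(x)) dx.
Step 2. Evaluate the standard form: now -5*x*cos(x) + 5*sin(x).
Answer: -5*x*cos(x) + 5*sin(x).


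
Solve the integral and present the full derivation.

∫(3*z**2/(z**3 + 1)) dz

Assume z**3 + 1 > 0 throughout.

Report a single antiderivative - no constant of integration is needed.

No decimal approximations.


Step 1. Substitute u = z**3 + 1, turning ∫(3*z**2/(z**3 + 1)) dz into ∫(1/u) du: now ∫(1/u) du.
Step 2. Evaluate the standard form [assuming u > 0]: now log(u).
Step 3. Substitute back u = z**3 + 1: now log(z**3 + 1).
Answer: log(z**3 + 1).


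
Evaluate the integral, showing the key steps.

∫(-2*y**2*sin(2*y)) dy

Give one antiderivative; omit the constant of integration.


Step 1. Integrate ∫(-2*y**2*sin(2*y)) dy by parts with u = y**2, dv = (-2*sin(2*y)) dy, so v = cos(2*y): now y**2*cos(2*y) + ∫(-2*y*cos(2*y)) dy.
Step 2. Integrate ∫(-2*y*cos(2*y)) dy by parts with u = y, dv = (-2*cos(2*y)) dy, so v = -sin(2*y): now y**2*cos(2*y) - y*sin(2*y) + ∫(sin(2*y)) dy.
Step 3. Evaluate the standard form: now y**2*cos(2*y) - y*sin(2*y) - cos(2*y)/2.
Answer: y**2*cos(2*y) - y*sin(2*y) - cos(2*y)/2.


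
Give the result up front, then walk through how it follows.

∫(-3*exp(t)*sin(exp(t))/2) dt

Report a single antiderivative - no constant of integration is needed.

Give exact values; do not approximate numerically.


The answer is 3*cos(exp(t))/2.
Step 1. Substitute u = exp(t), turning ∫(-3*exp(t)*sin(exp(t))/2) dt into ∫(-3*sin(u)/2) du: now ∫(-3*sin(u)/2) du.
Step 2. Evaluate the standard form: now 3*cos(u)/2.
Step 3. Substitute back u = exp(t): now 3*cos(exp(t))/2.
Answer: 3*cos(exp(t))/2.


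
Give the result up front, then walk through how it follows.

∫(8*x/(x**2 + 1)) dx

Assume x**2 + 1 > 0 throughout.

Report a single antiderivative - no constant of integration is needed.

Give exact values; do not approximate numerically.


The answer is 4*log(x**2 + 1).
Step 1. Substitute u = x**2 + 1, turning ∫(8*x/(x**2 + 1)) dx into ∫(4/u) du: now ∫(4/u) du.
Step 2. Evaluate the standard form [assuming u > 0]: now 4*log(u).
Step 3. Substitute back u = x**2 + 1: now 4*log(x**2 + 1).
Answer: 4*log(x**2 + 1).


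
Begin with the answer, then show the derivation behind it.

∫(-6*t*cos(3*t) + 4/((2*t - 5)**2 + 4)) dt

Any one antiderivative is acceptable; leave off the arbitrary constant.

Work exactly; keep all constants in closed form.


The answer is -2*t*sin(3*t) - 2*cos(3*t)/3 + atan(t - 5/2).
Step 1. Rewrite: now ∫(-6*t*cos(3*t)) dt + ∫(4/((2*t - 5)**2 + 4)) dt.
Step 2. Substitute u = 2*t - 5, turning ∫(4/((2*t - 5)**2 + 4)) dt into ∫(2/(u**2 + 4)) du: now ∫(-6*t*cos(3*t)) dt + ∫(2/(u**2 + 4)) du.
Step 3. Evaluate the standard form: now atan(u/2) + ∫(-6*t*cos(3*t)) dt.
Step 4. Substitute back u = 2*t - 5: now atan(t - 5/2) + ∫(-6*t*cos(3*t)) dt.
Step 5. Integrate ∫(-6*t*cos(3*t)) dt by parts with u = t, dv = (-6*cos(3*t)) dt, so v = -2*sin(3*t): now -2*t*sin(3*t) + atan(t - 5/2) + ∫(2*sin(3*t)) dt.
Step 6. Evaluate the standard form: now -2*t*sin(3*t) - 2*cos(3*t)/3 + atan(t - 5/2).
Answer: -2*t*sin(3*t) - 2*cos(3*t)/3 + atan(t - 5/2).


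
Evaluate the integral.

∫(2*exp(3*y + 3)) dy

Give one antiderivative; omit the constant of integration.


Answer: 2*exp(3*y + 3)/3.


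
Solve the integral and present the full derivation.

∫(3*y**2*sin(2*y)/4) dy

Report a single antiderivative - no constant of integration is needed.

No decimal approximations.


Step 1. Integrate ∫(3*y**2*sin(2*y)/4) dy by parts with u = y**2, dv = (3*sin(2*y)/4) dy, so v = -3*cos(2*y)/8: now -3*y**2*cos(2*y)/8 + ∫(3*y*cos(2*y)/4) dy.
Step 2. Integrate ∫(3*y*cos(2*y)/4) dy by parts with u = y, dv = (3*cos(2*y)/4) dy, so v = 3*sin(2*y)/8: now -3*y**2*cos(2*y)/8 + 3*y*sin(2*y)/8 + ∫(-3*sin(2*y)/8) dy.
Step 3. Evaluate the standard form: now -3*y**2*cos(2*y)/8 + 3*y*sin(2*y)/8 + 3*cos(2*y)/16.
Answer: -3*y**2*cos(2*y)/8 + 3*y*sin(2*y)/8 + 3*cos(2*y)/16.


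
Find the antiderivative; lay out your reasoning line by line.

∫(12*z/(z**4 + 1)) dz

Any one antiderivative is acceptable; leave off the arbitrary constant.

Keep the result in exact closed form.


Step 1. Substitute u = z**2, turning ∫(12*z/(z**4 + 1)) dz into ∫(6/(u**2 + 1)) du: now ∫(6/(u**2 + 1)) du.
Step 2. Evaluate the standard form: now 6*atan(u).
Step 3. Substitute back u = z**2: now 6*atan(z**2).
Answer: 6*atan(z**2).


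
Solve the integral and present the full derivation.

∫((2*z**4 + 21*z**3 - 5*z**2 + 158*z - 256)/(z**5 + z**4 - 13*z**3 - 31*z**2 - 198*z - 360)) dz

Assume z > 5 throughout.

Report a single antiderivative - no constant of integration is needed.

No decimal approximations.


Step 1. Decompose ∫((2*z**4 + 21*z**3 - 5*z**2 + 158*z - 256)/(z**5 + z**4 - 13*z**3 - 31*z**2 - 198*z - 360)) dz by partial fractions, (2*z**4 + 21*z**3 - 5*z**2 + 158*z - 256)/(z**5 + z**4 - 13*z**3 - 31*z**2 - 198*z - 360) = 1/(z**2 + 9) - 4/(z + 4) + 4/(z + 2) + 2/(z - 5): now ∫(2/(z - 5)) dz + ∫(4/(z + 2)) dz + ∫(-4/(z + 4)) dz + ∫(1/(z**2 + 9)) dz.
Step 2. Evaluate the standard form [assuming z > -4]: now -4*log(z + 4) + ∫(2/(z - 5)) dz + ∫(4/(z + 2)) dz + ∫(1/(z**2 + 9)) dz.
Step 3. Evaluate the standard form [assuming z > -2]: now 4*log(z + 2) - 4*log(z + 4) + ∫(2/(z - 5)) dz + ∫(1/(z**2 + 9)) dz.
Step 4. Evaluate the standard form [assuming z > 5]: now 2*log(z - 5) + 4*log(z + 2) - 4*log(z + 4) + ∫(1/(z**2 + 9)) dz.
Step 5. Evaluate the standard form: now 2*log(z - 5) + 4*log(z + 2) - 4*log(z + 4) + atan(z/3)/3.
Answer: 2*log(z - 5) + 4*log(z + 2) - 4*log(z + 4) + atan(z/3)/3.


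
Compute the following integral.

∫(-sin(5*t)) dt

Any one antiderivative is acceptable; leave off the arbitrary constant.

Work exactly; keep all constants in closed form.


Answer: cos(5*t)/5.


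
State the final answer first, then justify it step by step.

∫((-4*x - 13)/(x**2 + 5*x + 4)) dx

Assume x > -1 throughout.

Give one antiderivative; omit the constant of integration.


The answer is -3*log(x + 1) - log(x + 4).
Step 1. Decompose ∫((-4*x - 13)/(x**2 + 5*x + 4)) dx by partial fractions, (-4*x - 13)/(x**2 + 5*x + 4) = -1/(x + 4) - 3/(x + 1): now ∫(-3/(x + 1)) dx + ∫(-1/(x + 4)) dx.
Step 2. Evaluate the standard form [assuming x > -4]: now -log(x + 4) + ∫(-3/(x + 1)) dx.
Step 3. Evaluate the standard form [assuming x > -1]: now -3*log(x + 1) - log(x + 4).
Answer: -3*log(x + 1) - log(x + 4).


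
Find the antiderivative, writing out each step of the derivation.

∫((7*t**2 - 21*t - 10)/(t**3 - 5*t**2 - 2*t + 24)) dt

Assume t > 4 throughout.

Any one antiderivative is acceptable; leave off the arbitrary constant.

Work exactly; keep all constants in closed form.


Step 1. Decompose ∫((7*t**2 - 21*t - 10)/(t**3 - 5*t**2 - 2*t + 24)) dt by partial fractions, (7*t**2 - 21*t - 10)/(t**3 - 5*t**2 - 2*t + 24) = 2/(t + 2) + 2/(t - 3) + 3/(t - 4): now ∫(3/(t - 4)) dt + ∫(2/(t - 3)) dt + ∫(2/(t + 2)) dt.
Step 2. Evaluate the standard form [assuming t > 3]: now 2*log(t - 3) + ∫(3/(t - 4)) dt + ∫(2/(t + 2)) dt.
Step 3. Evaluate the standard form [assuming t > 4]: now 3*log(t - 4) + 2*log(t - 3) + ∫(2/(t + 2)) dt.
Step 4. Evaluate the standard form [assuming t > -2]: now 3*log(t - 4) + 2*log(t - 3) + 2*log(t + 2).
Answer: 3*log(t - 4) + 2*log(t - 3) + 2*log(t + 2).


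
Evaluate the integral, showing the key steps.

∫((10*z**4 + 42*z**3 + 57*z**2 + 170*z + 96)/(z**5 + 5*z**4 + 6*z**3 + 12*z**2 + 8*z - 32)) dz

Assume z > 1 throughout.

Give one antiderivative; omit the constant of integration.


Step 1. Decompose ∫((10*z**4 + 42*z**3 + 57*z**2 + 170*z + 96)/(z**5 + 5*z**4 + 6*z**3 + 12*z**2 + 8*z - 32)) dz by partial fractions, (10*z**4 + 42*z**3 + 57*z**2 + 170*z + 96)/(z**5 + 5*z**4 + 6*z**3 + 12*z**2 + 8*z - 32) = -1/(z**2 + 4) + 1/(z + 4) + 4/(z + 2) + 5/(z - 1): now ∫(5/(z - 1)) dz + ∫(4/(z + 2)) dz + ∫(1/(z + 4)) dz + ∫(-1/(z**2 + 4)) dz.
Step 2. Evaluate the standard form [assuming z > 1]: now 5*log(z - 1) + ∫(4/(z + 2)) dz + ∫(1/(z + 4)) dz + ∫(-1/(z**2 + 4)) dz.
Step 3. Evaluate the standard form [assuming z > -2]: now 5*log(z - 1) + 4*log(z + 2) + ∫(1/(z + 4)) dz + ∫(-1/(z**2 + 4)) dz.
Step 4. Evaluate the standard form [assuming z > -4]: now 5*log(z - 1) + 4*log(z + 2) + log(z + 4) + ∫(-1/(z**2 + 4)) dz.
Step 5. Evaluate the standard form: now 5*log(z - 1) + 4*log(z + 2) + log(z + 4) - atan(z/2)/2.
Answer: 5*log(z - 1) + 4*log(z + 2) + log(z + 4) - atan(z/2)/2.


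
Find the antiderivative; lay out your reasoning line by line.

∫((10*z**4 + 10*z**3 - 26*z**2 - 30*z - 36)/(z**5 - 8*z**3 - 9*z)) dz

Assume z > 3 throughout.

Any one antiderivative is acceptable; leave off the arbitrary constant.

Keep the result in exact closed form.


Step 1. Decompose ∫((10*z**4 + 10*z**3 - 26*z**2 - 30*z - 36)/(z**5 - 8*z**3 - 9*z)) dz by partial fractions, (10*z**4 + 10*z**3 - 26*z**2 - 30*z - 36)/(z**5 - 8*z**3 - 9*z) = 4/(z**2 + 1) + 2/(z + 3) + 4/(z - 3) + 4/z: now ∫(4/z) dz + ∫(4/(z - 3)) dz + ∫(2/(z + 3)) dz + ∫(4/(z**2 + 1)) dz.
Step 2. Evaluate the standard form [assuming z > -3]: now 2*log(z + 3) + ∫(4/z) dz + ∫(4/(z - 3)) dz + ∫(4/(z**2 + 1)) dz.
Step 3. Evaluate the standard form [assuming z > 3]: now 4*log(z - 3) + 2*log(z + 3) + ∫(4/z) dz + ∫(4/(z**2 + 1)) dz.
Step 4. Evaluate the standard form [assuming z > 0]: now 4*log(z) + 4*log(z - 3) + 2*log(z + 3) + ∫(4/(z**2 + 1)) dz.
Step 5. Evaluate the standard form: now 4*log(z) + 4*log(z - 3) + 2*log(z + 3) + 4*atan(z).
Answer: 4*log(z) + 4*log(z - 3) + 2*log(z + 3) + 4*atan(z).


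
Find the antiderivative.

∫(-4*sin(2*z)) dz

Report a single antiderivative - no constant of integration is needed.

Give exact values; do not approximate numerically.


Answer: 2*cos(2*z).


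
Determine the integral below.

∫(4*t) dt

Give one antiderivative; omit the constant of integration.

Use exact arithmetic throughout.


Answer: 2*t**2.


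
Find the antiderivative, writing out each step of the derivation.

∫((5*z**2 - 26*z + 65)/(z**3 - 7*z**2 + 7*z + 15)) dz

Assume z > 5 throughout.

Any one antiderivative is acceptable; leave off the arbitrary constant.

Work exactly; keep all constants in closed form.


Step 1. Decompose ∫((5*z**2 - 26*z + 65)/(z**3 - 7*z**2 + 7*z + 15)) dz by partial fractions, (5*z**2 - 26*z + 65)/(z**3 - 7*z**2 + 7*z + 15) = 4/(z + 1) - 4/(z - 3) + 5/(z - 5): now ∫(5/(z - 5)) dz + ∫(-4/(z - 3)) dz + ∫(4/(z + 1)) dz.
Step 2. Evaluate the standard form [assuming z > 5]: now 5*log(z - 5) + ∫(-4/(z - 3)) dz + ∫(4/(z + 1)) dz.
Step 3. Evaluate the standard form [assuming z > -1]: now 5*log(z - 5) + 4*log(z + 1) + ∫(-4/(z - 3)) dz.
Step 4. Evaluate the standard form [assuming z > 3]: now 5*log(z - 5) - 4*log(z - 3) + 4*log(z + 1).
Answer: 5*log(z - 5) - 4*log(z - 3) + 4*log(z + 1).


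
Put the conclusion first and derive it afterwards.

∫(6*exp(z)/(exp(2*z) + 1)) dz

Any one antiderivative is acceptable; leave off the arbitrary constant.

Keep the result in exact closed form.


The answer is 6*atan(exp(z)).
Step 1. Substitute u = exp(z), turning ∫(6*exp(z)/(exp(2*z) + 1)) dz into ∫(6/(u**2 + 1)) du: now ∫(6/(u**2 + 1)) du.
Step 2. Evaluate the standard form: now 6*atan(u).
Step 3. Substitute back u = exp(z): now 6*atan(exp(z)).
Answer: 6*atan(exp(z)).


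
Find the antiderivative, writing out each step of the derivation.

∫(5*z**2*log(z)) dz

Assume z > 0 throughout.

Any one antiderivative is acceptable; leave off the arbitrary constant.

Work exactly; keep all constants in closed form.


Step 1. Integrate ∫(5*z**2*log(z)) dz by parts with u = log(z), dv = (5*z**2) dz, so v = 5*z**3/3 [assuming z > 0]: now 5*z**3*log(z)/3 + ∫(-5*z**2/3) dz.
Step 2. Evaluate the standard form: now 5*z**3*log(z)/3 - 5*z**3/9.
Answer: 5*z**3*log(z)/3 - 5*z**3/9.
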